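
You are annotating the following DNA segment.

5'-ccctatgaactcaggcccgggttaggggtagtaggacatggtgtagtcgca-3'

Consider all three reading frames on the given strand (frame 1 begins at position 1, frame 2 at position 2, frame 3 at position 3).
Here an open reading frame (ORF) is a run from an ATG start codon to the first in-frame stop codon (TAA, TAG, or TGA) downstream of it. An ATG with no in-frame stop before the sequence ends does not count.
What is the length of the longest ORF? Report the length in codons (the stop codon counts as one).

7

Frame 1: CCC TAT GAA CTC AGG CCC GGG TTA GGG GTA GTA GGA CAT GGT GTA GTC GCA — no ATG→stop ORF.
Frame 2: CCT ATG AAC TCA GGC CCG GGT TAG GGG TAG TAG GAC ATG GTG TAG TCG — ATG at 5, stop TAG at 23 → 21 nt; ATG at 38, stop TAG at 44 → 9 nt.
Frame 3: CTA TGA ACT CAG GCC CGG GTT AGG GGT AGT AGG ACA TGG TGT AGT CGC — no ATG→stop ORF.
Longest: frame 2, positions 5–25, 21 nt = 7 codons = 6 aa. → 7 codons.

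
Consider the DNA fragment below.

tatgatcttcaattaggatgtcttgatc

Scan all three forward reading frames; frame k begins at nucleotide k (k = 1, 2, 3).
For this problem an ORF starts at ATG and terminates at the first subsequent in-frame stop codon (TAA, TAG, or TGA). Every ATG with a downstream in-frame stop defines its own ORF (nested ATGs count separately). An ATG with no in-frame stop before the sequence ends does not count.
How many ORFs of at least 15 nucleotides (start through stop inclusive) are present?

Frame 1: TAT GAT CTT CAA TTA GGA TGT CTT GAT — no ATG→stop ORF.
Frame 2: ATG ATC TTC AAT TAG GAT GTC TTG ATC — ATG at 2, stop TAG at 14 → 15 nt.
Frame 3: TGA TCT TCA ATT AGG ATG TCT TGA — ATG at 18, stop TGA at 24 → 9 nt.
ORFs ≥ 15 nucleotides: frame 2 2–16 (15 nucleotides). Count = 1.

1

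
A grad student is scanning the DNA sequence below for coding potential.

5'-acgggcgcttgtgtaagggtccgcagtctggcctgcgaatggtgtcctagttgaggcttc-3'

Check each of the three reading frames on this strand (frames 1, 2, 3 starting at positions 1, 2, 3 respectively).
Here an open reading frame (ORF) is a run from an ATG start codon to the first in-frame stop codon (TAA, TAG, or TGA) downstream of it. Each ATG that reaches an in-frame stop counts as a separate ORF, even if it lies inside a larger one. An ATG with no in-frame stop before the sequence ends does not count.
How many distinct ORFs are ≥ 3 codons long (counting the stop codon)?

Frame 1: ACG GGC GCT TGT GTA AGG GTC CGC AGT CTG GCC TGC GAA TGG TGT CCT AGT TGA GGC TTC — no ATG→stop ORF.
Frame 2: CGG GCG CTT GTG TAA GGG TCC GCA GTC TGG CCT GCG AAT GGT GTC CTA GTT GAG GCT — no ATG→stop ORF.
Frame 3: GGG CGC TTG TGT AAG GGT CCG CAG TCT GGC CTG CGA ATG GTG TCC TAG TTG AGG CTT — ATG at 39, stop TAG at 48 → 12 nt.
ORFs ≥ 3 codons: frame 3 39–50 (4 codons). Count = 1.

1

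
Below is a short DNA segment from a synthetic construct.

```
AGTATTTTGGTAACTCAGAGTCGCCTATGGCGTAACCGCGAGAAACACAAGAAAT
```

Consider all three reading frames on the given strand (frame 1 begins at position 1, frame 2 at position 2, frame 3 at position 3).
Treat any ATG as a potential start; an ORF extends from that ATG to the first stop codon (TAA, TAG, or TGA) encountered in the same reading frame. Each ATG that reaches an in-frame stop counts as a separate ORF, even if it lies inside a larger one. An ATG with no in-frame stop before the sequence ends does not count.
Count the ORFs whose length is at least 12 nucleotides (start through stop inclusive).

Frame 1: AGT ATT TTG GTA ACT CAG AGT CGC CTA TGG CGT AAC CGC GAG AAA CAC AAG AAA — no ATG→stop ORF.
Frame 2: GTA TTT TGG TAA CTC AGA GTC GCC TAT GGC GTA ACC GCG AGA AAC ACA AGA AAT — no ATG→stop ORF.
Frame 3: TAT TTT GGT AAC TCA GAG TCG CCT ATG GCG TAA CCG CGA GAA ACA CAA GAA — ATG at 27, stop TAA at 33 → 9 nt.
No ORF reaches 12 nucleotides. Count = 0.

0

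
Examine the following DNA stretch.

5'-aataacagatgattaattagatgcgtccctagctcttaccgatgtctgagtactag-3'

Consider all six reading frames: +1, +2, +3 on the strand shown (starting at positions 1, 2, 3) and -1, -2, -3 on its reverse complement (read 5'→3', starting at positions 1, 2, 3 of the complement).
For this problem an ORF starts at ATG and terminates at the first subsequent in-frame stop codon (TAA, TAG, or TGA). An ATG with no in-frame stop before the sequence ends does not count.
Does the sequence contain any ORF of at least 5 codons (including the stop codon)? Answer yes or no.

Reverse complement (5'→3'): CTAGTACTCAGACATCGGTAAGAGCTAGGGACGCATCTAATTAATCATCTGTTATT
Frame +1: AAT AAC AGA TGA TTA ATT AGA TGC GTC CCT AGC TCT TAC CGA TGT CTG AGT ACT — no ATG→stop ORF.
Frame +2: ATA ACA GAT GAT TAA TTA GAT GCG TCC CTA GCT CTT ACC GAT GTC TGA GTA CTA — no ATG→stop ORF.
Frame +3: TAA CAG ATG ATT AAT TAG ATG CGT CCC TAG CTC TTA CCG ATG TCT GAG TAC TAG — ATG at 9, stop TAG at 18 → 12 nt; ATG at 21, stop TAG at 30 → 12 nt; ATG at 42, stop TAG at 54 → 15 nt.
Frame -1: CTA GTA CTC AGA CAT CGG TAA GAG CTA GGG ACG CAT CTA ATT AAT CAT CTG TTA — no ATG→stop ORF.
Frame -2: TAG TAC TCA GAC ATC GGT AAG AGC TAG GGA CGC ATC TAA TTA ATC ATC TGT TAT — no ATG→stop ORF.
Frame -3: AGT ACT CAG ACA TCG GTA AGA GCT AGG GAC GCA TCT AAT TAA TCA TCT GTT ATT — no ATG→stop ORF.
Frame +3 has an ORF of 5 codons (positions 42–56) ≥ 5, so yes.

yes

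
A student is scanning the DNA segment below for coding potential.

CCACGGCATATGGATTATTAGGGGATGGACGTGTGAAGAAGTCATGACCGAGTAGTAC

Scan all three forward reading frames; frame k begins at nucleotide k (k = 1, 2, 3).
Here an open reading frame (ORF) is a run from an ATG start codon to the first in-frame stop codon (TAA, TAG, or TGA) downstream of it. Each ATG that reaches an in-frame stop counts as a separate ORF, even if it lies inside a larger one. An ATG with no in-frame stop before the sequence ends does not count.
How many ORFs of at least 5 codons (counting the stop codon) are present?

Frame 1: CCA CGG CAT ATG GAT TAT TAG GGG ATG GAC GTG TGA AGA AGT CAT GAC CGA GTA GTA — ATG at 10, stop TAG at 19 → 12 nt; ATG at 25, stop TGA at 34 → 12 nt.
Frame 2: CAC GGC ATA TGG ATT ATT AGG GGA TGG ACG TGT GAA GAA GTC ATG ACC GAG TAG TAC — ATG at 44, stop TAG at 53 → 12 nt.
Frame 3: ACG GCA TAT GGA TTA TTA GGG GAT GGA CGT GTG AAG AAG TCA TGA CCG AGT AGT — no ATG→stop ORF.
No ORF reaches 5 codons. Count = 0.

0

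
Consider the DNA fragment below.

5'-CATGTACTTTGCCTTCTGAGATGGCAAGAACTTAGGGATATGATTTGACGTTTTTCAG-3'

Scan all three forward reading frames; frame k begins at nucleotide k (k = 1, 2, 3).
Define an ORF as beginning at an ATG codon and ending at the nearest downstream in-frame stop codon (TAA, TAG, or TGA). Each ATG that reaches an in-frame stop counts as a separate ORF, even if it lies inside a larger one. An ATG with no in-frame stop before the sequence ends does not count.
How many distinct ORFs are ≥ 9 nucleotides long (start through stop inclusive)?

3

Frame 1: CAT GTA CTT TGC CTT CTG AGA TGG CAA GAA CTT AGG GAT ATG ATT TGA CGT TTT TCA — ATG at 40, stop TGA at 46 → 9 nt.
Frame 2: ATG TAC TTT GCC TTC TGA GAT GGC AAG AAC TTA GGG ATA TGA TTT GAC GTT TTT CAG — ATG at 2, stop TGA at 17 → 18 nt.
Frame 3: TGT ACT TTG CCT TCT GAG ATG GCA AGA ACT TAG GGA TAT GAT TTG ACG TTT TTC — ATG at 21, stop TAG at 33 → 15 nt.
ORFs ≥ 9 nucleotides: frame 1 40–48 (9 nucleotides), frame 2 2–19 (18 nucleotides), frame 3 21–35 (15 nucleotides). Count = 3.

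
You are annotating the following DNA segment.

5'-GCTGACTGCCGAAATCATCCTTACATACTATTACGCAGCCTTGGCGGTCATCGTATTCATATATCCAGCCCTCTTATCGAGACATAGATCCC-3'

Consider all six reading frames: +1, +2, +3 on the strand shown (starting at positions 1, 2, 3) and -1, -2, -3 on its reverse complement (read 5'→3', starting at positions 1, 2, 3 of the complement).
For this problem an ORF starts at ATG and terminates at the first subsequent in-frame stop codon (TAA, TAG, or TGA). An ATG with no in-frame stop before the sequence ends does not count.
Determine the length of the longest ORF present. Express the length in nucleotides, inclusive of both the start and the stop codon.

30

Reverse complement (5'→3'): GGGATCTATGTCTCGATAAGAGGGCTGGATATATGAATACGATGACCGCCAAGGCTGCGTAATAGTATGTAAGGATGATTTCGGCAGTCAGC
Frame +1: GCT GAC TGC CGA AAT CAT CCT TAC ATA CTA TTA CGC AGC CTT GGC GGT CAT CGT ATT CAT ATA TCC AGC CCT CTT ATC GAG ACA TAG ATC — no ATG→stop ORF.
Frame +2: CTG ACT GCC GAA ATC ATC CTT ACA TAC TAT TAC GCA GCC TTG GCG GTC ATC GTA TTC ATA TAT CCA GCC CTC TTA TCG AGA CAT AGA TCC — no ATG→stop ORF.
Frame +3: TGA CTG CCG AAA TCA TCC TTA CAT ACT ATT ACG CAG CCT TGG CGG TCA TCG TAT TCA TAT ATC CAG CCC TCT TAT CGA GAC ATA GAT CCC — no ATG→stop ORF.
Frame -1: GGG ATC TAT GTC TCG ATA AGA GGG CTG GAT ATA TGA ATA CGA TGA CCG CCA AGG CTG CGT AAT AGT ATG TAA GGA TGA TTT CGG CAG TCA — ATG at 67, stop TAA at 70 → 6 nt.
Frame -2: GGA TCT ATG TCT CGA TAA GAG GGC TGG ATA TAT GAA TAC GAT GAC CGC CAA GGC TGC GTA ATA GTA TGT AAG GAT GAT TTC GGC AGT CAG — ATG at 8, stop TAA at 17 → 12 nt.
Frame -3: GAT CTA TGT CTC GAT AAG AGG GCT GGA TAT ATG AAT ACG ATG ACC GCC AAG GCT GCG TAA TAG TAT GTA AGG ATG ATT TCG GCA GTC AGC — ATG at 33, stop TAA at 60 → 30 nt; ATG at 42, stop TAA at 60 → 21 nt.
Longest: frame -3, positions 33–62, 30 nt = 10 codons = 9 aa. → 30 nucleotides.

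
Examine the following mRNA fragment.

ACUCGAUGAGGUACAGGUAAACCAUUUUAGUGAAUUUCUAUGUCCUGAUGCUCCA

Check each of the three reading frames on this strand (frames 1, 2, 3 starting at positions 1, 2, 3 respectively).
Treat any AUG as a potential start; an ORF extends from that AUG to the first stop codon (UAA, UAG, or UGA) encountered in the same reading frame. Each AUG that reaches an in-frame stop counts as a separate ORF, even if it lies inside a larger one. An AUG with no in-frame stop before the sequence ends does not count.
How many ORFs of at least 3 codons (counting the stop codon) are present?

Frame 1: ACU CGA UGA GGU ACA GGU AAA CCA UUU UAG UGA AUU UCU AUG UCC UGA UGC UCC — AUG at 40, stop UGA at 46 → 9 nt.
Frame 2: CUC GAU GAG GUA CAG GUA AAC CAU UUU AGU GAA UUU CUA UGU CCU GAU GCU CCA — no AUG→stop ORF.
Frame 3: UCG AUG AGG UAC AGG UAA ACC AUU UUA GUG AAU UUC UAU GUC CUG AUG CUC — AUG at 6, stop UAA at 18 → 15 nt.
ORFs ≥ 3 codons: frame 1 40–48 (3 codons), frame 3 6–20 (5 codons). Count = 2.

2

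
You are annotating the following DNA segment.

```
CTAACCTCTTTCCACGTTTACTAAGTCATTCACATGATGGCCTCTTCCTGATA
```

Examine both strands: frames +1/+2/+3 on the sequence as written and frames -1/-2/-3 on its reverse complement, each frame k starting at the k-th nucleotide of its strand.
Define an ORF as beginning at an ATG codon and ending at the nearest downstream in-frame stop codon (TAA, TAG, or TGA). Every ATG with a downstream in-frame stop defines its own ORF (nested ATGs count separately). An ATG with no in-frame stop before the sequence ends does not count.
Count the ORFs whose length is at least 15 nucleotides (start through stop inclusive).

2

Reverse complement (5'→3'): TATCAGGAAGAGGCCATCATGTGAATGACTTAGTAAACGTGGAAAGAGGTTAG
Frame +1: CTA ACC TCT TTC CAC GTT TAC TAA GTC ATT CAC ATG ATG GCC TCT TCC TGA — ATG at 34, stop TGA at 49 → 18 nt; ATG at 37, stop TGA at 49 → 15 nt.
Frame +2: TAA CCT CTT TCC ACG TTT ACT AAG TCA TTC ACA TGA TGG CCT CTT CCT GAT — no ATG→stop ORF.
Frame +3: AAC CTC TTT CCA CGT TTA CTA AGT CAT TCA CAT GAT GGC CTC TTC CTG ATA — no ATG→stop ORF.
Frame -1: TAT CAG GAA GAG GCC ATC ATG TGA ATG ACT TAG TAA ACG TGG AAA GAG GTT — ATG at 19, stop TGA at 22 → 6 nt; ATG at 25, stop TAG at 31 → 9 nt.
Frame -2: ATC AGG AAG AGG CCA TCA TGT GAA TGA CTT AGT AAA CGT GGA AAG AGG TTA — no ATG→stop ORF.
Frame -3: TCA GGA AGA GGC CAT CAT GTG AAT GAC TTA GTA AAC GTG GAA AGA GGT TAG — no ATG→stop ORF.
ORFs ≥ 15 nucleotides: frame +1 34–51 (18 nucleotides), frame +1 37–51 (15 nucleotides). Count = 2.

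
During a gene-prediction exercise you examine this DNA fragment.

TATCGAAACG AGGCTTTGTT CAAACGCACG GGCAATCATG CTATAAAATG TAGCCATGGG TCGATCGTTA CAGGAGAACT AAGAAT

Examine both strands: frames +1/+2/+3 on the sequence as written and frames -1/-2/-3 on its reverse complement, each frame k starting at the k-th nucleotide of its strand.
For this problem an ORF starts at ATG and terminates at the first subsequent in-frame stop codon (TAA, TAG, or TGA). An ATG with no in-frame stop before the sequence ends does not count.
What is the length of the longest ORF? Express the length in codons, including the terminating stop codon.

9

Reverse complement (5'→3'): ATTCTTAGTTCTCCTGTAACGATCGACCCATGGCTACATTTTATAGCATGATTGCCCGTGCGTTTGAACAAAGCCTCGTTTCGATA
Frame +1: TAT CGA AAC GAG GCT TTG TTC AAA CGC ACG GGC AAT CAT GCT ATA AAA TGT AGC CAT GGG TCG ATC GTT ACA GGA GAA CTA AGA — no ATG→stop ORF.
Frame +2: ATC GAA ACG AGG CTT TGT TCA AAC GCA CGG GCA ATC ATG CTA TAA AAT GTA GCC ATG GGT CGA TCG TTA CAG GAG AAC TAA GAA — ATG at 38, stop TAA at 44 → 9 nt; ATG at 56, stop TAA at 80 → 27 nt.
Frame +3: TCG AAA CGA GGC TTT GTT CAA ACG CAC GGG CAA TCA TGC TAT AAA ATG TAG CCA TGG GTC GAT CGT TAC AGG AGA ACT AAG AAT — ATG at 48, stop TAG at 51 → 6 nt.
Frame -1: ATT CTT AGT TCT CCT GTA ACG ATC GAC CCA TGG CTA CAT TTT ATA GCA TGA TTG CCC GTG CGT TTG AAC AAA GCC TCG TTT CGA — no ATG→stop ORF.
Frame -2: TTC TTA GTT CTC CTG TAA CGA TCG ACC CAT GGC TAC ATT TTA TAG CAT GAT TGC CCG TGC GTT TGA ACA AAG CCT CGT TTC GAT — no ATG→stop ORF.
Frame -3: TCT TAG TTC TCC TGT AAC GAT CGA CCC ATG GCT ACA TTT TAT AGC ATG ATT GCC CGT GCG TTT GAA CAA AGC CTC GTT TCG ATA — no ATG→stop ORF.
Longest: frame +2, positions 56–82, 27 nt = 9 codons = 8 aa. → 9 codons.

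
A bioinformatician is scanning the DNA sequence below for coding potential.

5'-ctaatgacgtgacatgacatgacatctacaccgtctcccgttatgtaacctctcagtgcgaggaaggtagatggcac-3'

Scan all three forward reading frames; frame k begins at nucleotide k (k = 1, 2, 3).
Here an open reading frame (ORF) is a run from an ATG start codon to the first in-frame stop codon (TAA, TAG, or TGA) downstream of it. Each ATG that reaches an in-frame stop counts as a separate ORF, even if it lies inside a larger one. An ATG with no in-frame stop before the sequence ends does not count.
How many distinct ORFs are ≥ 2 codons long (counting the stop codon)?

Frame 1: CTA ATG ACG TGA CAT GAC ATG ACA TCT ACA CCG TCT CCC GTT ATG TAA CCT CTC AGT GCG AGG AAG GTA GAT GGC — ATG at 4, stop TGA at 10 → 9 nt; ATG at 19, stop TAA at 46 → 30 nt; ATG at 43, stop TAA at 46 → 6 nt.
Frame 2: TAA TGA CGT GAC ATG ACA TGA CAT CTA CAC CGT CTC CCG TTA TGT AAC CTC TCA GTG CGA GGA AGG TAG ATG GCA — ATG at 14, stop TGA at 20 → 9 nt.
Frame 3: AAT GAC GTG ACA TGA CAT GAC ATC TAC ACC GTC TCC CGT TAT GTA ACC TCT CAG TGC GAG GAA GGT AGA TGG CAC — no ATG→stop ORF.
ORFs ≥ 2 codons: frame 1 4–12 (3 codons), frame 1 19–48 (10 codons), frame 1 43–48 (2 codons), frame 2 14–22 (3 codons). Count = 4.

4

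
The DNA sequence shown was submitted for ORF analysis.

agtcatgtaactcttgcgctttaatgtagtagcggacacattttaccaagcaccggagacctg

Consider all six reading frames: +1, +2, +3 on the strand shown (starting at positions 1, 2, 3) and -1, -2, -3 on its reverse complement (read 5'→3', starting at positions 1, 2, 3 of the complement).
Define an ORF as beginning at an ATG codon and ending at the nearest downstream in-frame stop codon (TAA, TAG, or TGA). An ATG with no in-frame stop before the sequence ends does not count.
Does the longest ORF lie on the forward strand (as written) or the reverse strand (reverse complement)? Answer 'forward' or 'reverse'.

Reverse complement (5'→3'): CAGGTCTCCGGTGCTTGGTAAAATGTGTCCGCTACTACATTAAAGCGCAAGAGTTACATGACT
Frame +1: AGT CAT GTA ACT CTT GCG CTT TAA TGT AGT AGC GGA CAC ATT TTA CCA AGC ACC GGA GAC CTG — no ATG→stop ORF.
Frame +2: GTC ATG TAA CTC TTG CGC TTT AAT GTA GTA GCG GAC ACA TTT TAC CAA GCA CCG GAG ACC — ATG at 5, stop TAA at 8 → 6 nt.
Frame +3: TCA TGT AAC TCT TGC GCT TTA ATG TAG TAG CGG ACA CAT TTT ACC AAG CAC CGG AGA CCT — ATG at 24, stop TAG at 27 → 6 nt.
Frame -1: CAG GTC TCC GGT GCT TGG TAA AAT GTG TCC GCT ACT ACA TTA AAG CGC AAG AGT TAC ATG ACT — no ATG→stop ORF.
Frame -2: AGG TCT CCG GTG CTT GGT AAA ATG TGT CCG CTA CTA CAT TAA AGC GCA AGA GTT ACA TGA — ATG at 23, stop TAA at 41 → 21 nt.
Frame -3: GGT CTC CGG TGC TTG GTA AAA TGT GTC CGC TAC TAC ATT AAA GCG CAA GAG TTA CAT GAC — no ATG→stop ORF.
Forward-strand max 6 nt; reverse-strand max 21 nt. The reverse strand has the longer ORF.

reverse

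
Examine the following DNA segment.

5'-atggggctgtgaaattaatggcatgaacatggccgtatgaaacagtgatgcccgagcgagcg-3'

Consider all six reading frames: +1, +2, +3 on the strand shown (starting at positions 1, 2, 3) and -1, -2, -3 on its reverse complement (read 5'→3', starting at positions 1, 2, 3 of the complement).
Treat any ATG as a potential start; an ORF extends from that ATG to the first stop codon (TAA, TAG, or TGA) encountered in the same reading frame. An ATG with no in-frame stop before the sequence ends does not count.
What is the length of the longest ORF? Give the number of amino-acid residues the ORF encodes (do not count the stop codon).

5

Reverse complement (5'→3'): CGCTCGCTCGGGCATCACTGTTTCATACGGCCATGTTCATGCCATTAATTTCACAGCCCCAT
Frame +1: ATG GGG CTG TGA AAT TAA TGG CAT GAA CAT GGC CGT ATG AAA CAG TGA TGC CCG AGC GAG — ATG at 1, stop TGA at 10 → 12 nt; ATG at 37, stop TGA at 46 → 12 nt.
Frame +2: TGG GGC TGT GAA ATT AAT GGC ATG AAC ATG GCC GTA TGA AAC AGT GAT GCC CGA GCG AGC — ATG at 23, stop TGA at 38 → 18 nt; ATG at 29, stop TGA at 38 → 12 nt.
Frame +3: GGG GCT GTG AAA TTA ATG GCA TGA ACA TGG CCG TAT GAA ACA GTG ATG CCC GAG CGA GCG — ATG at 18, stop TGA at 24 → 9 nt.
Frame -1: CGC TCG CTC GGG CAT CAC TGT TTC ATA CGG CCA TGT TCA TGC CAT TAA TTT CAC AGC CCC — no ATG→stop ORF.
Frame -2: GCT CGC TCG GGC ATC ACT GTT TCA TAC GGC CAT GTT CAT GCC ATT AAT TTC ACA GCC CCA — no ATG→stop ORF.
Frame -3: CTC GCT CGG GCA TCA CTG TTT CAT ACG GCC ATG TTC ATG CCA TTA ATT TCA CAG CCC CAT — no ATG→stop ORF.
Longest: frame +2, positions 23–40, 18 nt = 6 codons = 5 aa. → 5 amino acids.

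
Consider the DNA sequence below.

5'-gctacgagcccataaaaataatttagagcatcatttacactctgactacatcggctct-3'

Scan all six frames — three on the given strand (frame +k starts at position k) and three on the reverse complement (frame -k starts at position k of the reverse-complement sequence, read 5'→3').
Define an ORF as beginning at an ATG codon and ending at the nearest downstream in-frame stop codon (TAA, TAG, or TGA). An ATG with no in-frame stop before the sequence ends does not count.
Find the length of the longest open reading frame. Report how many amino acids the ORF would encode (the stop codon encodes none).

Reverse complement (5'→3'): AGAGCCGATGTAGTCAGAGTGTAAATGATGCTCTAAATTATTTTTATGGGCTCGTAGC
Frame +1: GCT ACG AGC CCA TAA AAA TAA TTT AGA GCA TCA TTT ACA CTC TGA CTA CAT CGG CTC — no ATG→stop ORF.
Frame +2: CTA CGA GCC CAT AAA AAT AAT TTA GAG CAT CAT TTA CAC TCT GAC TAC ATC GGC TCT — no ATG→stop ORF.
Frame +3: TAC GAG CCC ATA AAA ATA ATT TAG AGC ATC ATT TAC ACT CTG ACT ACA TCG GCT — no ATG→stop ORF.
Frame -1: AGA GCC GAT GTA GTC AGA GTG TAA ATG ATG CTC TAA ATT ATT TTT ATG GGC TCG TAG — ATG at 25, stop TAA at 34 → 12 nt; ATG at 28, stop TAA at 34 → 9 nt; ATG at 46, stop TAG at 55 → 12 nt.
Frame -2: GAG CCG ATG TAG TCA GAG TGT AAA TGA TGC TCT AAA TTA TTT TTA TGG GCT CGT AGC — ATG at 8, stop TAG at 11 → 6 nt.
Frame -3: AGC CGA TGT AGT CAG AGT GTA AAT GAT GCT CTA AAT TAT TTT TAT GGG CTC GTA — no ATG→stop ORF.
Longest: frame -1, positions 25–36, 12 nt = 4 codons = 3 aa. → 3 amino acids.

3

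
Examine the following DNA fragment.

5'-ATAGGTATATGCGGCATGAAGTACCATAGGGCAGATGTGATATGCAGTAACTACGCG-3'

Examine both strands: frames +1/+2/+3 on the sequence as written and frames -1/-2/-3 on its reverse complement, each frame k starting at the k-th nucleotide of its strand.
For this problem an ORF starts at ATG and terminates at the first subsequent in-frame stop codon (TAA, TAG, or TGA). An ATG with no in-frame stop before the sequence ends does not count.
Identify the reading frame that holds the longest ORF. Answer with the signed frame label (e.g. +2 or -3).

+3

Reverse complement (5'→3'): CGCGTAGTTACTGCATATCACATCTGCCCTATGGTACTTCATGCCGCATATACCTAT
Frame +1: ATA GGT ATA TGC GGC ATG AAG TAC CAT AGG GCA GAT GTG ATA TGC AGT AAC TAC GCG — no ATG→stop ORF.
Frame +2: TAG GTA TAT GCG GCA TGA AGT ACC ATA GGG CAG ATG TGA TAT GCA GTA ACT ACG — ATG at 35, stop TGA at 38 → 6 nt.
Frame +3: AGG TAT ATG CGG CAT GAA GTA CCA TAG GGC AGA TGT GAT ATG CAG TAA CTA CGC — ATG at 9, stop TAG at 27 → 21 nt; ATG at 42, stop TAA at 48 → 9 nt.
Frame -1: CGC GTA GTT ACT GCA TAT CAC ATC TGC CCT ATG GTA CTT CAT GCC GCA TAT ACC TAT — no ATG→stop ORF.
Frame -2: GCG TAG TTA CTG CAT ATC ACA TCT GCC CTA TGG TAC TTC ATG CCG CAT ATA CCT — no ATG→stop ORF.
Frame -3: CGT AGT TAC TGC ATA TCA CAT CTG CCC TAT GGT ACT TCA TGC CGC ATA TAC CTA — no ATG→stop ORF.
Longest ORF is 21 nt in frame +3 (positions 9–29).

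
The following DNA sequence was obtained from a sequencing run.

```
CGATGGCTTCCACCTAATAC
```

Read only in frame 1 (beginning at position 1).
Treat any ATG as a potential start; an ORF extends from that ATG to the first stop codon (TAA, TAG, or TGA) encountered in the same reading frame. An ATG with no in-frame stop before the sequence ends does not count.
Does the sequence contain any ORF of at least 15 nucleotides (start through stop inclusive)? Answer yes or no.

Frame 1: CGA TGG CTT CCA CCT AAT — no ATG→stop ORF.
Largest ORF found is 0 nucleotides < 15, so no.

no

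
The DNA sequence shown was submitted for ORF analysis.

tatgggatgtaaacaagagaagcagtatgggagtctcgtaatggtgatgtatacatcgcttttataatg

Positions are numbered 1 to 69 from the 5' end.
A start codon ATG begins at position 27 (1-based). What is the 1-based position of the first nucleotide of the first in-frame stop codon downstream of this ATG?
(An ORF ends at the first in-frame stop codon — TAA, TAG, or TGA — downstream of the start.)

39

Codons from position 27: ATG (27–29), GGA (30–32), GTC (33–35), TCG (36–38), TAA (39–41).
TAA is a stop codon; it begins at position 39.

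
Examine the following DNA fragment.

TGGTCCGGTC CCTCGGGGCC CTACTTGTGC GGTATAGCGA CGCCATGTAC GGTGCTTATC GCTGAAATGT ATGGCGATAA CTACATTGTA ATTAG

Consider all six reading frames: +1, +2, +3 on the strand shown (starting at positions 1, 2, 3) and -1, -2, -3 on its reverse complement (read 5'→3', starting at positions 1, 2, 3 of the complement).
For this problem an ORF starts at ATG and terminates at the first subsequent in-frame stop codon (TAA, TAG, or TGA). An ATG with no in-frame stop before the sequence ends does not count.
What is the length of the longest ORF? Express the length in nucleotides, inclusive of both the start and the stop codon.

21

Reverse complement (5'→3'): CTAATTACAATGTAGTTATCGCCATACATTTCAGCGATAAGCACCGTACATGGCGTCGCTATACCGCACAAGTAGGGCCCCGAGGGACCGGACCA
Frame +1: TGG TCC GGT CCC TCG GGG CCC TAC TTG TGC GGT ATA GCG ACG CCA TGT ACG GTG CTT ATC GCT GAA ATG TAT GGC GAT AAC TAC ATT GTA ATT — no ATG→stop ORF.
Frame +2: GGT CCG GTC CCT CGG GGC CCT ACT TGT GCG GTA TAG CGA CGC CAT GTA CGG TGC TTA TCG CTG AAA TGT ATG GCG ATA ACT ACA TTG TAA TTA — ATG at 71, stop TAA at 89 → 21 nt.
Frame +3: GTC CGG TCC CTC GGG GCC CTA CTT GTG CGG TAT AGC GAC GCC ATG TAC GGT GCT TAT CGC TGA AAT GTA TGG CGA TAA CTA CAT TGT AAT TAG — ATG at 45, stop TGA at 63 → 21 nt.
Frame -1: CTA ATT ACA ATG TAG TTA TCG CCA TAC ATT TCA GCG ATA AGC ACC GTA CAT GGC GTC GCT ATA CCG CAC AAG TAG GGC CCC GAG GGA CCG GAC — ATG at 10, stop TAG at 13 → 6 nt.
Frame -2: TAA TTA CAA TGT AGT TAT CGC CAT ACA TTT CAG CGA TAA GCA CCG TAC ATG GCG TCG CTA TAC CGC ACA AGT AGG GCC CCG AGG GAC CGG ACC — no ATG→stop ORF.
Frame -3: AAT TAC AAT GTA GTT ATC GCC ATA CAT TTC AGC GAT AAG CAC CGT ACA TGG CGT CGC TAT ACC GCA CAA GTA GGG CCC CGA GGG ACC GGA CCA — no ATG→stop ORF.
Longest: frame +2, positions 71–91, 21 nt = 7 codons = 6 aa. → 21 nucleotides.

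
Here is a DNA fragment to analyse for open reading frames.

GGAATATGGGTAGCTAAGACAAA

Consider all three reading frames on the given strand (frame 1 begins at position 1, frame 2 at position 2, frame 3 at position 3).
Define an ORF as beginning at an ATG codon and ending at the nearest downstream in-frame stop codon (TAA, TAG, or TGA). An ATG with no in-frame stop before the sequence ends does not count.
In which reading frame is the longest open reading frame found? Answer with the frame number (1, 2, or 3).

Frame 1: GGA ATA TGG GTA GCT AAG ACA — no ATG→stop ORF.
Frame 2: GAA TAT GGG TAG CTA AGA CAA — no ATG→stop ORF.
Frame 3: AAT ATG GGT AGC TAA GAC AAA — ATG at 6, stop TAA at 15 → 12 nt.
Longest ORF is 12 nt in frame 3 (positions 6–17).

3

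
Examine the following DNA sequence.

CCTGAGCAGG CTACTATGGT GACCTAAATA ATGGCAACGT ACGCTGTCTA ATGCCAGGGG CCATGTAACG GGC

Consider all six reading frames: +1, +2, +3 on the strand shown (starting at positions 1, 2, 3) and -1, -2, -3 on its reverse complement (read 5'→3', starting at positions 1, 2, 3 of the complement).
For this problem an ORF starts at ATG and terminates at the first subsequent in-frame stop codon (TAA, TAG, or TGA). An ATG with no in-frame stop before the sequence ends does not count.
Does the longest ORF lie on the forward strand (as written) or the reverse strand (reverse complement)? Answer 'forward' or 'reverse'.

reverse

Reverse complement (5'→3'): GCCCGTTACATGGCCCCTGGCATTAGACAGCGTACGTTGCCATTATTTAGGTCACCATAGTAGCCTGCTCAGG
Frame +1: CCT GAG CAG GCT ACT ATG GTG ACC TAA ATA ATG GCA ACG TAC GCT GTC TAA TGC CAG GGG CCA TGT AAC GGG — ATG at 16, stop TAA at 25 → 12 nt; ATG at 31, stop TAA at 49 → 21 nt.
Frame +2: CTG AGC AGG CTA CTA TGG TGA CCT AAA TAA TGG CAA CGT ACG CTG TCT AAT GCC AGG GGC CAT GTA ACG GGC — no ATG→stop ORF.
Frame +3: TGA GCA GGC TAC TAT GGT GAC CTA AAT AAT GGC AAC GTA CGC TGT CTA ATG CCA GGG GCC ATG TAA CGG — ATG at 51, stop TAA at 66 → 18 nt; ATG at 63, stop TAA at 66 → 6 nt.
Frame -1: GCC CGT TAC ATG GCC CCT GGC ATT AGA CAG CGT ACG TTG CCA TTA TTT AGG TCA CCA TAG TAG CCT GCT CAG — ATG at 10, stop TAG at 58 → 51 nt.
Frame -2: CCC GTT ACA TGG CCC CTG GCA TTA GAC AGC GTA CGT TGC CAT TAT TTA GGT CAC CAT AGT AGC CTG CTC AGG — no ATG→stop ORF.
Frame -3: CCG TTA CAT GGC CCC TGG CAT TAG ACA GCG TAC GTT GCC ATT ATT TAG GTC ACC ATA GTA GCC TGC TCA — no ATG→stop ORF.
Forward-strand max 21 nt; reverse-strand max 51 nt. The reverse strand has the longer ORF.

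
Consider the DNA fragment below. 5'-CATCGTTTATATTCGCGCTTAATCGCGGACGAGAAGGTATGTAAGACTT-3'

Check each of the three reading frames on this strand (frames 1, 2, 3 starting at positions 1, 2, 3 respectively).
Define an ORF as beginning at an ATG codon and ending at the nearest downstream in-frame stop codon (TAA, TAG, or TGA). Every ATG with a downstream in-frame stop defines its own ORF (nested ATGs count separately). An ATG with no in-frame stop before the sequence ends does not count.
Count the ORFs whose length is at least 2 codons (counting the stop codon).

Frame 1: CAT CGT TTA TAT TCG CGC TTA ATC GCG GAC GAG AAG GTA TGT AAG ACT — no ATG→stop ORF.
Frame 2: ATC GTT TAT ATT CGC GCT TAA TCG CGG ACG AGA AGG TAT GTA AGA CTT — no ATG→stop ORF.
Frame 3: TCG TTT ATA TTC GCG CTT AAT CGC GGA CGA GAA GGT ATG TAA GAC — ATG at 39, stop TAA at 42 → 6 nt.
ORFs ≥ 2 codons: frame 3 39–44 (2 codons). Count = 1.

1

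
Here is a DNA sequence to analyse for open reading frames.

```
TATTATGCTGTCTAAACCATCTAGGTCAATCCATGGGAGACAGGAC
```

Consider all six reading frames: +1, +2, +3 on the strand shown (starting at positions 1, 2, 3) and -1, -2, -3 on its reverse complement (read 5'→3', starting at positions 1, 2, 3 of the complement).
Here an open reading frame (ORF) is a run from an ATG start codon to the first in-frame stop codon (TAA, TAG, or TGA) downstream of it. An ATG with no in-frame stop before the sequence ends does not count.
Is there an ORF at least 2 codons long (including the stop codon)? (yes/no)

Reverse complement (5'→3'): GTCCTGTCTCCCATGGATTGACCTAGATGGTTTAGACAGCATAATA
Frame +1: TAT TAT GCT GTC TAA ACC ATC TAG GTC AAT CCA TGG GAG ACA GGA — no ATG→stop ORF.
Frame +2: ATT ATG CTG TCT AAA CCA TCT AGG TCA ATC CAT GGG AGA CAG GAC — no ATG→stop ORF.
Frame +3: TTA TGC TGT CTA AAC CAT CTA GGT CAA TCC ATG GGA GAC AGG — no ATG→stop ORF.
Frame -1: GTC CTG TCT CCC ATG GAT TGA CCT AGA TGG TTT AGA CAG CAT AAT — ATG at 13, stop TGA at 19 → 9 nt.
Frame -2: TCC TGT CTC CCA TGG ATT GAC CTA GAT GGT TTA GAC AGC ATA ATA — no ATG→stop ORF.
Frame -3: CCT GTC TCC CAT GGA TTG ACC TAG ATG GTT TAG ACA GCA TAA — ATG at 27, stop TAG at 33 → 9 nt.
Frame -1 has an ORF of 3 codons (positions 13–21) ≥ 2, so yes.

yes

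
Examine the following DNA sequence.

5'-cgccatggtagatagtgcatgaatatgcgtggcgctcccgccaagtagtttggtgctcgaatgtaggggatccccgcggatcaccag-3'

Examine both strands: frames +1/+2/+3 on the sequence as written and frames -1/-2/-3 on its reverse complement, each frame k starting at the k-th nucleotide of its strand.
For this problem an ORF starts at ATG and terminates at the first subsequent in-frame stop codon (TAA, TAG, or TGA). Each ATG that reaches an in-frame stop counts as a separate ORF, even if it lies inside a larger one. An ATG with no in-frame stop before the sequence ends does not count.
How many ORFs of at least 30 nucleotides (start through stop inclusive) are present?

Reverse complement (5'→3'): CTGGTGATCCGCGGGGATCCCCTACATTCGAGCACCAAACTACTTGGCGGGAGCGCCACGCATATTCATGCACTATCTACCATGGCG
Frame +1: CGC CAT GGT AGA TAG TGC ATG AAT ATG CGT GGC GCT CCC GCC AAG TAG TTT GGT GCT CGA ATG TAG GGG ATC CCC GCG GAT CAC CAG — ATG at 19, stop TAG at 46 → 30 nt; ATG at 25, stop TAG at 46 → 24 nt; ATG at 61, stop TAG at 64 → 6 nt.
Frame +2: GCC ATG GTA GAT AGT GCA TGA ATA TGC GTG GCG CTC CCG CCA AGT AGT TTG GTG CTC GAA TGT AGG GGA TCC CCG CGG ATC ACC — ATG at 5, stop TGA at 20 → 18 nt.
Frame +3: CCA TGG TAG ATA GTG CAT GAA TAT GCG TGG CGC TCC CGC CAA GTA GTT TGG TGC TCG AAT GTA GGG GAT CCC CGC GGA TCA CCA — no ATG→stop ORF.
Frame -1: CTG GTG ATC CGC GGG GAT CCC CTA CAT TCG AGC ACC AAA CTA CTT GGC GGG AGC GCC ACG CAT ATT CAT GCA CTA TCT ACC ATG GCG — no ATG→stop ORF.
Frame -2: TGG TGA TCC GCG GGG ATC CCC TAC ATT CGA GCA CCA AAC TAC TTG GCG GGA GCG CCA CGC ATA TTC ATG CAC TAT CTA CCA TGG — no ATG→stop ORF.
Frame -3: GGT GAT CCG CGG GGA TCC CCT ACA TTC GAG CAC CAA ACT ACT TGG CGG GAG CGC CAC GCA TAT TCA TGC ACT ATC TAC CAT GGC — no ATG→stop ORF.
ORFs ≥ 30 nucleotides: frame +1 19–48 (30 nucleotides). Count = 1.

1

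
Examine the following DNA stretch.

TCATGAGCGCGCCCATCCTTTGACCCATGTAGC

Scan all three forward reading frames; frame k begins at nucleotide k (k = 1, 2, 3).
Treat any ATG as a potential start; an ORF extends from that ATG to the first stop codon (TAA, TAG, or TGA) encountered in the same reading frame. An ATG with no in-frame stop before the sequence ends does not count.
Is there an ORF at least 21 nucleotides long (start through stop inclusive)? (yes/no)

yes

Frame 1: TCA TGA GCG CGC CCA TCC TTT GAC CCA TGT AGC — no ATG→stop ORF.
Frame 2: CAT GAG CGC GCC CAT CCT TTG ACC CAT GTA — no ATG→stop ORF.
Frame 3: ATG AGC GCG CCC ATC CTT TGA CCC ATG TAG — ATG at 3, stop TGA at 21 → 21 nt; ATG at 27, stop TAG at 30 → 6 nt.
Frame 3 has an ORF of 21 nucleotides (positions 3–23) ≥ 21, so yes.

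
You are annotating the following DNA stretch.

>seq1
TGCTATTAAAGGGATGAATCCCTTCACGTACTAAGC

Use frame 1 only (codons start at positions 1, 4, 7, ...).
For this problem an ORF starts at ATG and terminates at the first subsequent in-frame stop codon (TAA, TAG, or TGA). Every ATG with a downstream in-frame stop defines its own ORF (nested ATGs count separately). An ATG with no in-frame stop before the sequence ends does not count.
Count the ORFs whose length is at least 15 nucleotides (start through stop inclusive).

0

Frame 1: TGC TAT TAA AGG GAT GAA TCC CTT CAC GTA CTA AGC — no ATG→stop ORF.
No ORF reaches 15 nucleotides. Count = 0.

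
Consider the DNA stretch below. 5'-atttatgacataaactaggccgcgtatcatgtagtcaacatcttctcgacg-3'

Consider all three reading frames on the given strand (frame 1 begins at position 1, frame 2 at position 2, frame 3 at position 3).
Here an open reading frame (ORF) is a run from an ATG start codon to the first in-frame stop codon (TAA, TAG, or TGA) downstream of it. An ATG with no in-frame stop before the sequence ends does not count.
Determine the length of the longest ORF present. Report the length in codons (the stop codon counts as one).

3

Frame 1: ATT TAT GAC ATA AAC TAG GCC GCG TAT CAT GTA GTC AAC ATC TTC TCG ACG — no ATG→stop ORF.
Frame 2: TTT ATG ACA TAA ACT AGG CCG CGT ATC ATG TAG TCA ACA TCT TCT CGA — ATG at 5, stop TAA at 11 → 9 nt; ATG at 29, stop TAG at 32 → 6 nt.
Frame 3: TTA TGA CAT AAA CTA GGC CGC GTA TCA TGT AGT CAA CAT CTT CTC GAC — no ATG→stop ORF.
Longest: frame 2, positions 5–13, 9 nt = 3 codons = 2 aa. → 3 codons.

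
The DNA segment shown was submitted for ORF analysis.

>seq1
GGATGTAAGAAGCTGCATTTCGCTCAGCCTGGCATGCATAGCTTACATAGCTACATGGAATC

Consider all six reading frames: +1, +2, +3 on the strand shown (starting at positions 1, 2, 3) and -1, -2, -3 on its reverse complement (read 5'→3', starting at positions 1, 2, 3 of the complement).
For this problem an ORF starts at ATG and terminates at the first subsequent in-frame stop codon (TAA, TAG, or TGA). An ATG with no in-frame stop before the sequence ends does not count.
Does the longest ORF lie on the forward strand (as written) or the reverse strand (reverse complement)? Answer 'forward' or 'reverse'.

reverse

Reverse complement (5'→3'): GATTCCATGTAGCTATGTAAGCTATGCATGCCAGGCTGAGCGAAATGCAGCTTCTTACATCC
Frame +1: GGA TGT AAG AAG CTG CAT TTC GCT CAG CCT GGC ATG CAT AGC TTA CAT AGC TAC ATG GAA — no ATG→stop ORF.
Frame +2: GAT GTA AGA AGC TGC ATT TCG CTC AGC CTG GCA TGC ATA GCT TAC ATA GCT ACA TGG AAT — no ATG→stop ORF.
Frame +3: ATG TAA GAA GCT GCA TTT CGC TCA GCC TGG CAT GCA TAG CTT ACA TAG CTA CAT GGA ATC — ATG at 3, stop TAA at 6 → 6 nt.
Frame -1: GAT TCC ATG TAG CTA TGT AAG CTA TGC ATG CCA GGC TGA GCG AAA TGC AGC TTC TTA CAT — ATG at 7, stop TAG at 10 → 6 nt; ATG at 28, stop TGA at 37 → 12 nt.
Frame -2: ATT CCA TGT AGC TAT GTA AGC TAT GCA TGC CAG GCT GAG CGA AAT GCA GCT TCT TAC ATC — no ATG→stop ORF.
Frame -3: TTC CAT GTA GCT ATG TAA GCT ATG CAT GCC AGG CTG AGC GAA ATG CAG CTT CTT ACA TCC — ATG at 15, stop TAA at 18 → 6 nt.
Forward-strand max 6 nt; reverse-strand max 12 nt. The reverse strand has the longer ORF.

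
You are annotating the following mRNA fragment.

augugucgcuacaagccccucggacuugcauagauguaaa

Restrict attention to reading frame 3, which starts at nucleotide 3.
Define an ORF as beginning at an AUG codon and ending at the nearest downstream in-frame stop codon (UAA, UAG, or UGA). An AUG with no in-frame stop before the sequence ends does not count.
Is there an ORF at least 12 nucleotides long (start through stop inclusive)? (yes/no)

Frame 3: GUG UCG CUA CAA GCC CCU CGG ACU UGC AUA GAU GUA — no AUG→stop ORF.
Largest ORF found is 0 nucleotides < 12, so no.

no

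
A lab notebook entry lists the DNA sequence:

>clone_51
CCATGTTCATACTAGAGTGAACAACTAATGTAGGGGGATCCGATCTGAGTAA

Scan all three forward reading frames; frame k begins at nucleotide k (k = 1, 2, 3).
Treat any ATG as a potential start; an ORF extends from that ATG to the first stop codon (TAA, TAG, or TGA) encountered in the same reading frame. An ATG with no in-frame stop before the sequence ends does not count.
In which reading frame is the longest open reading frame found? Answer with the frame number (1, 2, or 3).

3

Frame 1: CCA TGT TCA TAC TAG AGT GAA CAA CTA ATG TAG GGG GAT CCG ATC TGA GTA — ATG at 28, stop TAG at 31 → 6 nt.
Frame 2: CAT GTT CAT ACT AGA GTG AAC AAC TAA TGT AGG GGG ATC CGA TCT GAG TAA — no ATG→stop ORF.
Frame 3: ATG TTC ATA CTA GAG TGA ACA ACT AAT GTA GGG GGA TCC GAT CTG AGT — ATG at 3, stop TGA at 18 → 18 nt.
Longest ORF is 18 nt in frame 3 (positions 3–20).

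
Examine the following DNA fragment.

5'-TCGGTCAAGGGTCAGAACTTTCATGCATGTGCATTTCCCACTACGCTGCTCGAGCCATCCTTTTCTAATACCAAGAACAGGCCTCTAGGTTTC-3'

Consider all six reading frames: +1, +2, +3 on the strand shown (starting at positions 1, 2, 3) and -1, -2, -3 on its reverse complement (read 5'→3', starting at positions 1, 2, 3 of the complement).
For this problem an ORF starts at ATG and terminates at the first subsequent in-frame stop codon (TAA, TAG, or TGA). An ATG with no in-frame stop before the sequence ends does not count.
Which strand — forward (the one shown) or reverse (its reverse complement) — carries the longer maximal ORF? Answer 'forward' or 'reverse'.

forward

Reverse complement (5'→3'): GAAACCTAGAGGCCTGTTCTTGGTATTAGAAAAGGATGGCTCGAGCAGCGTAGTGGGAAATGCACATGCATGAAAGTTCTGACCCTTGACCGA
Frame +1: TCG GTC AAG GGT CAG AAC TTT CAT GCA TGT GCA TTT CCC ACT ACG CTG CTC GAG CCA TCC TTT TCT AAT ACC AAG AAC AGG CCT CTA GGT TTC — no ATG→stop ORF.
Frame +2: CGG TCA AGG GTC AGA ACT TTC ATG CAT GTG CAT TTC CCA CTA CGC TGC TCG AGC CAT CCT TTT CTA ATA CCA AGA ACA GGC CTC TAG GTT — ATG at 23, stop TAG at 86 → 66 nt.
Frame +3: GGT CAA GGG TCA GAA CTT TCA TGC ATG TGC ATT TCC CAC TAC GCT GCT CGA GCC ATC CTT TTC TAA TAC CAA GAA CAG GCC TCT AGG TTT — ATG at 27, stop TAA at 66 → 42 nt.
Frame -1: GAA ACC TAG AGG CCT GTT CTT GGT ATT AGA AAA GGA TGG CTC GAG CAG CGT AGT GGG AAA TGC ACA TGC ATG AAA GTT CTG ACC CTT GAC CGA — no ATG→stop ORF.
Frame -2: AAA CCT AGA GGC CTG TTC TTG GTA TTA GAA AAG GAT GGC TCG AGC AGC GTA GTG GGA AAT GCA CAT GCA TGA AAG TTC TGA CCC TTG ACC — no ATG→stop ORF.
Frame -3: AAC CTA GAG GCC TGT TCT TGG TAT TAG AAA AGG ATG GCT CGA GCA GCG TAG TGG GAA ATG CAC ATG CAT GAA AGT TCT GAC CCT TGA CCG — ATG at 36, stop TAG at 51 → 18 nt; ATG at 60, stop TGA at 87 → 30 nt; ATG at 66, stop TGA at 87 → 24 nt.
Forward-strand max 66 nt; reverse-strand max 30 nt. The forward strand has the longer ORF.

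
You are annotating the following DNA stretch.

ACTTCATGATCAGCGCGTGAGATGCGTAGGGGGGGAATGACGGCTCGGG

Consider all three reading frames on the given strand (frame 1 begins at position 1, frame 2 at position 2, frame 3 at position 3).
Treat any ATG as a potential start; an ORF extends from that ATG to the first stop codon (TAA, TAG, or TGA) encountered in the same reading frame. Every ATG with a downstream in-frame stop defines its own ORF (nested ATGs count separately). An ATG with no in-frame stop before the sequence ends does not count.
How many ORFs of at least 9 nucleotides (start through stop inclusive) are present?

1

Frame 1: ACT TCA TGA TCA GCG CGT GAG ATG CGT AGG GGG GGA ATG ACG GCT CGG — no ATG→stop ORF.
Frame 2: CTT CAT GAT CAG CGC GTG AGA TGC GTA GGG GGG GAA TGA CGG CTC GGG — no ATG→stop ORF.
Frame 3: TTC ATG ATC AGC GCG TGA GAT GCG TAG GGG GGG AAT GAC GGC TCG — ATG at 6, stop TGA at 18 → 15 nt.
ORFs ≥ 9 nucleotides: frame 3 6–20 (15 nucleotides). Count = 1.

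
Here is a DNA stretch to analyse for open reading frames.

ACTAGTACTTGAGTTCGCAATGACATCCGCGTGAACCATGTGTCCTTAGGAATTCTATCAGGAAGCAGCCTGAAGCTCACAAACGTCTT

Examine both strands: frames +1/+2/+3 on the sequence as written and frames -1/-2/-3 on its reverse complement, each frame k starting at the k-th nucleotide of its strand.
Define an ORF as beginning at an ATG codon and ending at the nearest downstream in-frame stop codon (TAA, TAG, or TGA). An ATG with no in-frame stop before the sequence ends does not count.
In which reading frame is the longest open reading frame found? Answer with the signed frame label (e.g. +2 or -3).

Reverse complement (5'→3'): AAGACGTTTGTGAGCTTCAGGCTGCTTCCTGATAGAATTCCTAAGGACACATGGTTCACGCGGATGTCATTGCGAACTCAAGTACTAGT
Frame +1: ACT AGT ACT TGA GTT CGC AAT GAC ATC CGC GTG AAC CAT GTG TCC TTA GGA ATT CTA TCA GGA AGC AGC CTG AAG CTC ACA AAC GTC — no ATG→stop ORF.
Frame +2: CTA GTA CTT GAG TTC GCA ATG ACA TCC GCG TGA ACC ATG TGT CCT TAG GAA TTC TAT CAG GAA GCA GCC TGA AGC TCA CAA ACG TCT — ATG at 20, stop TGA at 32 → 15 nt; ATG at 38, stop TAG at 47 → 12 nt.
Frame +3: TAG TAC TTG AGT TCG CAA TGA CAT CCG CGT GAA CCA TGT GTC CTT AGG AAT TCT ATC AGG AAG CAG CCT GAA GCT CAC AAA CGT CTT — no ATG→stop ORF.
Frame -1: AAG ACG TTT GTG AGC TTC AGG CTG CTT CCT GAT AGA ATT CCT AAG GAC ACA TGG TTC ACG CGG ATG TCA TTG CGA ACT CAA GTA CTA — no ATG→stop ORF.
Frame -2: AGA CGT TTG TGA GCT TCA GGC TGC TTC CTG ATA GAA TTC CTA AGG ACA CAT GGT TCA CGC GGA TGT CAT TGC GAA CTC AAG TAC TAG — no ATG→stop ORF.
Frame -3: GAC GTT TGT GAG CTT CAG GCT GCT TCC TGA TAG AAT TCC TAA GGA CAC ATG GTT CAC GCG GAT GTC ATT GCG AAC TCA AGT ACT AGT — no ATG→stop ORF.
Longest ORF is 15 nt in frame +2 (positions 20–34).

+2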